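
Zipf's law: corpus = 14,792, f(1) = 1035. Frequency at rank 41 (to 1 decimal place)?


Zipf's law: f(r) = f(1) / r
f(1) = 1035
f(41) = 1035 / 41
= 25.2 occurrences


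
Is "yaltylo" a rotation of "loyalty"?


Word: "loyalty", Candidate: "yaltylo"
Method: check if candidate is substring of word+word
"loyaltyloyalty" contains "yaltylo"? Yes
Is rotation = Yes


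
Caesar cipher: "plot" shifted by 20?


Word: "plot"
Shift: 20
Each letter → (letter + shift) mod 26:
  'p' (15) + 20 = 9 → 'j'
  'l' (11) + 20 = 5 → 'f'
  'o' (14) + 20 = 8 → 'i'
  't' (19) + 20 = 13 → 'n'
Result = "jfin"


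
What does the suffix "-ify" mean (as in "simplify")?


Suffix: -ify
Example: simplify (simple + -ify, with a spelling change)
Meaning = to make


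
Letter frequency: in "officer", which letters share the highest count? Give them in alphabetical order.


Word: "officer"
Letter counts:
  'c': 1
  'e': 1
  'f': 2
  'i': 1
  'o': 1
  'r': 1
Maximum count = 2
Most frequent = 'f' (2 times each)


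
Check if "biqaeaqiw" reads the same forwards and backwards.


Word: "biqaeaqiw"
Reversed: "wiqaeaqib"
Forward == Backward? biqaeaqiw != wiqaeaqib
Palindrome = No


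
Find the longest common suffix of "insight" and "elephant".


Word 1: "insight"
Word 2: "elephant"
Comparing from end:
  Pos -1: 't' == 't'
  Pos -2: 'h' != 'n' (stop)
LCS = "t" (length 1)


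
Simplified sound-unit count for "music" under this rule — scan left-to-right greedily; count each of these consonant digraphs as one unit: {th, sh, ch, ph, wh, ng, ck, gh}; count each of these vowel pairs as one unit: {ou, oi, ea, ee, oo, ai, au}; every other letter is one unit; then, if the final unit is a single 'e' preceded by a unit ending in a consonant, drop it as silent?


Word: "music" (5 letters)
Left-to-right scan:
  [1] 'm' (letter)
  [2] 'u' (letter)
  [3] 's' (letter)
  [4] 'i' (letter)
  [5] 'c' (letter)
Units from scan: 5
Sound units = 5 units


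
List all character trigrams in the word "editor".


Word: "editor" (length 6)
Number of trigrams = 6 - 3 + 1 = 4
  Position 0: "edi"
  Position 1: "dit"
  Position 2: "ito"
  Position 3: "tor"
Trigrams = "edi", "dit", "ito", "tor"


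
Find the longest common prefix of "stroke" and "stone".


Word 1: "stroke"
Word 2: "stone"
Comparing from start:
  Pos 0: 's' == 's'
  Pos 1: 't' == 't'
  Pos 2: 'r' != 'o' (stop)
LCP = "st" (length 2)


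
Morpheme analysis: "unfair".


Word: "unfair"
Morphemes: un- + fair
Each morpheme carries meaning
= 2 morphemes


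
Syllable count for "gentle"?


Word: "gentle"
Syllable breakdown: gen / tle
Counting: 2 parts
= 2 syllables


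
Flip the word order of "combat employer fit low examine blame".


Original: "combat employer fit low examine blame"
Words (1..n): combat | employer | fit | low | examine | blame
Reversed (n..1): blame | examine | low | fit | employer | combat
Result = "blame examine low fit employer combat"


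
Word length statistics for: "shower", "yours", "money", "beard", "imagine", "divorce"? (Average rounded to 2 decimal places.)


Lengths: "shower"=6, "yours"=5, "money"=5, "beard"=5, "imagine"=7, "divorce"=7
Sum = 35, Count = 6
Average = 35/6 = 5.83
= avg=5.83, min=5, max=7


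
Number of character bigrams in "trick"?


Word: "trick" (length 5)
Number of 2-grams = length - 2 + 1 = 5 - 2 + 1
= 4


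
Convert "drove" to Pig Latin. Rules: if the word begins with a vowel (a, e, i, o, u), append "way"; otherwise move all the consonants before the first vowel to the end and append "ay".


Word: "drove"
Starts with consonant(s) → move to end, add 'ay'
Consonant cluster: "dr"
Pig Latin = "ovedray"


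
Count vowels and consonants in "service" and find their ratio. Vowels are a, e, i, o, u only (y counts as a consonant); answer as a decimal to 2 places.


Word: "service"
Vowels (a,e,i,o,u): 3
Consonants: 4
Ratio = 3/4
= 0.75


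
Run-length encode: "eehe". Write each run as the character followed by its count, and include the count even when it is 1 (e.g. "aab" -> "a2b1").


String: "eehe"
Scanning for consecutive runs:
  'e' x 2
  'h' x 1
  'e' x 1
RLE = "e2h1e1"


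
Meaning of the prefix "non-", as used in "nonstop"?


Prefix: non-
As in: nonstop -> non- + stop
Meaning = not


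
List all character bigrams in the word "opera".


Word: "opera" (length 5)
Number of bigrams = 5 - 2 + 1 = 4
  Position 0: "op"
  Position 1: "pe"
  Position 2: "er"
  Position 3: "ra"
Bigrams = "op", "pe", "er", "ra"


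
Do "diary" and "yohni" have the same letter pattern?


Pattern of "diary": [0, 1, 2, 3, 4]
Pattern of "yohni": [0, 1, 2, 3, 4]
Patterns match
Same pattern = Yes


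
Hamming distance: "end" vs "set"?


Comparing character by character (same length = 3):
  Pos 0: 'e' vs 's' !=
  Pos 1: 'n' vs 'e' !=
  Pos 2: 'd' vs 't' !=
Hamming distance = 3


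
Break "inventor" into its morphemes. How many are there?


Word: "inventor"
Morphemes: invent + -or
Each morpheme carries meaning
= 2 morphemes


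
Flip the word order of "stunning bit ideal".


Original: "stunning bit ideal"
Words (1..n): stunning | bit | ideal
Reversed (n..1): ideal | bit | stunning
Result = "ideal bit stunning"


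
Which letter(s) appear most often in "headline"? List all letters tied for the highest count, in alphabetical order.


Word: "headline"
Letter counts:
  'a': 1
  'd': 1
  'e': 2
  'h': 1
  'i': 1
  'l': 1
  'n': 1
Maximum count = 2
Most frequent = 'e' (2 times each)


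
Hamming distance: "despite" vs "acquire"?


Comparing character by character (same length = 7):
  Pos 0: 'd' vs 'a' !=
  Pos 1: 'e' vs 'c' !=
  Pos 2: 's' vs 'q' !=
  Pos 3: 'p' vs 'u' !=
  Pos 4: 'i' vs 'i' =
  Pos 5: 't' vs 'r' !=
  Pos 6: 'e' vs 'e' =
Hamming distance = 5


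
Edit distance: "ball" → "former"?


Word 1: "ball" (length 4)
Word 2: "former" (length 6)
One optimal edit sequence (insert/delete/substitute each cost 1):
  1. insert 'f'  (+1)
  2. insert 'o'  (+1)
  3. substitute 'b' -> 'r'  (+1)
  4. substitute 'a' -> 'm'  (+1)
  5. substitute 'l' -> 'e'  (+1)
  6. substitute 'l' -> 'r'  (+1)
Total edit operations: 6
Edit distance = 6


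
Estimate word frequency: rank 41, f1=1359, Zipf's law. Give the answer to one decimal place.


Zipf's law: f(r) = f(1) / r
f(1) = 1359
f(41) = 1359 / 41
= 33.1 occurrences


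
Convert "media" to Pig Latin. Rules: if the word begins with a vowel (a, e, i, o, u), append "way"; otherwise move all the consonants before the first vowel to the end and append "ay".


Word: "media"
Starts with consonant(s) → move to end, add 'ay'
Consonant cluster: "m"
Pig Latin = "ediamay"


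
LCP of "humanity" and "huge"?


Word 1: "humanity"
Word 2: "huge"
Comparing from start:
  Pos 0: 'h' == 'h'
  Pos 1: 'u' == 'u'
  Pos 2: 'm' != 'g' (stop)
LCP = "hu" (length 2)


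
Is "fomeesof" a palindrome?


Word: "fomeesof"
Reversed: "foseemof"
Forward == Backward? fomeesof != foseemof
Palindrome = No


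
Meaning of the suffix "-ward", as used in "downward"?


Suffix: -ward
Example: downward (down + -ward)
Meaning = in the direction of


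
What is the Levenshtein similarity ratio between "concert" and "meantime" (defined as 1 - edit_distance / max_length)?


Word 1: "concert" (length 7)
Word 2: "meantime" (length 8)
One optimal edit sequence:
  1. insert 'm'  (+1)
  2. substitute 'c' -> 'e'  (+1)
  3. substitute 'o' -> 'a'  (+1)
  4. keep 'n'
  5. substitute 'c' -> 't'  (+1)
  6. substitute 'e' -> 'i'  (+1)
  7. substitute 'r' -> 'm'  (+1)
  8. substitute 't' -> 'e'  (+1)
Edit distance = 7
Max length = max(7, 8) = 8
Similarity = 1 - 7/8
= 0.1250


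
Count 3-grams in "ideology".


Word: "ideology" (length 8)
Number of 3-grams = length - 3 + 1 = 8 - 3 + 1
= 6


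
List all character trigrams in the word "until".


Word: "until" (length 5)
Number of trigrams = 5 - 3 + 1 = 3
  Position 0: "unt"
  Position 1: "nti"
  Position 2: "til"
Trigrams = "unt", "nti", "til"


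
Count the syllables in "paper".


Word: "paper"
Syllable breakdown: pa | per
Counting: 2 parts
= 2 syllables


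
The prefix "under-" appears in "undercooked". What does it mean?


Prefix: under-
Example: undercooked = under- + cooked
Meaning = insufficient


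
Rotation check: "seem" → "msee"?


Word: "seem", Candidate: "msee"
Method: check if candidate is substring of word+word
"seemseem" contains "msee"? Yes
Is rotation = Yes


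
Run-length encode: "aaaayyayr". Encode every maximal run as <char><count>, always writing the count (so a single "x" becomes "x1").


String: "aaaayyayr"
Scanning for consecutive runs:
  'a' x 4
  'y' x 2
  'a' x 1
  'y' x 1
  'r' x 1
RLE = "a4y2a1y1r1"


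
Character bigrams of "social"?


Word: "social" (length 6)
Number of bigrams = 6 - 2 + 1 = 5
  Position 0: "so"
  Position 1: "oc"
  Position 2: "ci"
  Position 3: "ia"
  Position 4: "al"
Bigrams = "so", "oc", "ci", "ia", "al"


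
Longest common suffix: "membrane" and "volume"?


Word 1: "membrane"
Word 2: "volume"
Comparing from end:
  Pos -1: 'e' == 'e'
  Pos -2: 'n' != 'm' (stop)
LCS = "e" (length 1)


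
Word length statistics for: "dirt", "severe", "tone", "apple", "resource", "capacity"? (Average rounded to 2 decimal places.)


Lengths: "dirt"=4, "severe"=6, "tone"=4, "apple"=5, "resource"=8, "capacity"=8
Sum = 35, Count = 6
Average = 35/6 = 5.83
= avg=5.83, min=4, max=8


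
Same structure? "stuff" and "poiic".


Pattern of "stuff": [0, 1, 2, 3, 3]
Pattern of "poiic": [0, 1, 2, 2, 3]
Patterns do not match
Same pattern = No


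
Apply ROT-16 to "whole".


Word: "whole"
Shift: 16
Each letter → (letter + shift) mod 26:
  'w' (22) + 16 = 12 → 'm'
  'h' (7) + 16 = 23 → 'x'
  'o' (14) + 16 = 4 → 'e'
  'l' (11) + 16 = 1 → 'b'
  'e' (4) + 16 = 20 → 'u'
Result = "mxebu"


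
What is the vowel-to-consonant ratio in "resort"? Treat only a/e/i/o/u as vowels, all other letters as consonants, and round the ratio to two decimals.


Word: "resort"
Vowels (a,e,i,o,u): 2
Consonants: 4
Ratio = 2/4
= 0.50


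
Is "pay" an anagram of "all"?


Word 1: "all" → sorted: all
Word 2: "pay" → sorted: apy
Same letters? all != apy
Anagram = No


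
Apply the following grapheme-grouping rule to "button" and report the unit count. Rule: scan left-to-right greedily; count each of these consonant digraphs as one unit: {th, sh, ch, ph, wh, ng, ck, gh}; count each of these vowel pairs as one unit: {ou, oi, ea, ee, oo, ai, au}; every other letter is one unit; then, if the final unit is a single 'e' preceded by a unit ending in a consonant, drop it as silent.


Word: "button" (6 letters)
Left-to-right scan:
  (1) 'b' (letter)
  (2) 'u' (letter)
  (3) 't' (letter)
  (4) 't' (letter)
  (5) 'o' (letter)
  (6) 'n' (letter)
Units from scan: 6
Sound units = 6 units


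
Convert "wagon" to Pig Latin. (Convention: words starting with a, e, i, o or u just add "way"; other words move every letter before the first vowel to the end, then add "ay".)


Word: "wagon"
Starts with consonant(s) → move to end, add 'ay'
Consonant cluster: "w"
Pig Latin = "agonway"


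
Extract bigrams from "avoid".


Word: "avoid" (length 5)
Number of bigrams = 5 - 2 + 1 = 4
  Position 0: "av"
  Position 1: "vo"
  Position 2: "oi"
  Position 3: "id"
Bigrams = "av", "vo", "oi", "id"


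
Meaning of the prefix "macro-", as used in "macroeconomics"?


Prefix: macro-
Example: macroeconomics (macro- + economics)
Meaning = large


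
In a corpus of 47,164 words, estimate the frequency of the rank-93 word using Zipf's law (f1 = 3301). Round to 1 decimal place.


Zipf's law: f(r) = f(1) / r
f(1) = 3301
f(93) = 3301 / 93
= 35.5 occurrences


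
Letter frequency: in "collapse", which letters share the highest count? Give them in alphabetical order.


Word: "collapse"
Letter counts:
  'a': 1
  'c': 1
  'e': 1
  'l': 2
  'o': 1
  'p': 1
  's': 1
Maximum count = 2
Most frequent = 'l' (2 times each)


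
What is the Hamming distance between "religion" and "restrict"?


Comparing character by character (same length = 8):
  Pos 0: 'r' vs 'r' =
  Pos 1: 'e' vs 'e' =
  Pos 2: 'l' vs 's' !=
  Pos 3: 'i' vs 't' !=
  Pos 4: 'g' vs 'r' !=
  Pos 5: 'i' vs 'i' =
  Pos 6: 'o' vs 'c' !=
  Pos 7: 'n' vs 't' !=
Hamming distance = 5


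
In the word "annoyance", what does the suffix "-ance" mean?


Suffix: -ance
Example: annoyance = annoy + -ance
Meaning = state of


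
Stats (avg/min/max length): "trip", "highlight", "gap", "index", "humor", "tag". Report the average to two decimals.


Lengths: "trip"=4, "highlight"=9, "gap"=3, "index"=5, "humor"=5, "tag"=3
Sum = 29, Count = 6
Average = 29/6 = 4.83
= avg=4.83, min=3, max=9


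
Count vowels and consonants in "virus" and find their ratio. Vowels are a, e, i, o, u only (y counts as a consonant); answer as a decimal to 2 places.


Word: "virus"
Vowels (a,e,i,o,u): 2
Consonants: 3
Ratio = 2/3
= 0.67


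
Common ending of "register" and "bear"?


Word 1: "register"
Word 2: "bear"
Comparing from end:
  Pos -1: 'r' == 'r'
  Pos -2: 'e' != 'a' (stop)
LCS = "r" (length 1)


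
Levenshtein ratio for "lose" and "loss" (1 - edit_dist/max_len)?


Word 1: "lose" (length 4)
Word 2: "loss" (length 4)
One optimal edit sequence:
  1. keep 'l'
  2. keep 'o'
  3. keep 's'
  4. substitute 'e' -> 's'  (+1)
Edit distance = 1
Max length = max(4, 4) = 4
Similarity = 1 - 1/4
= 0.7500


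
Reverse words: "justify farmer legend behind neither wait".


Original: "justify farmer legend behind neither wait"
Words (1..n): justify | farmer | legend | behind | neither | wait
Reversed (n..1): wait | neither | behind | legend | farmer | justify
Result = "wait neither behind legend farmer justify"


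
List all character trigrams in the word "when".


Word: "when" (length 4)
Number of trigrams = 4 - 3 + 1 = 2
  Position 0: "whe"
  Position 1: "hen"
Trigrams = "whe", "hen"


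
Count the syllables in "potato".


Word: "potato"
Syllable breakdown: po · ta · to
Counting: 3 parts
= 3 syllables


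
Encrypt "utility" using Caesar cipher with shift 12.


Word: "utility"
Shift: 12
Each letter → (letter + shift) mod 26:
  'u' (20) + 12 = 6 → 'g'
  't' (19) + 12 = 5 → 'f'
  'i' (8) + 12 = 20 → 'u'
  'l' (11) + 12 = 23 → 'x'
  'i' (8) + 12 = 20 → 'u'
  't' (19) + 12 = 5 → 'f'
  'y' (24) + 12 = 10 → 'k'
Result = "gfuxufk"


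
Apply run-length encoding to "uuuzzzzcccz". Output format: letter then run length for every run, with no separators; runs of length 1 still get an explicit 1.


String: "uuuzzzzcccz"
Scanning for consecutive runs:
  'u' x 3
  'z' x 4
  'c' x 3
  'z' x 1
RLE = "u3z4c3z1"


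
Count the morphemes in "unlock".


Word: "unlock"
Morphemes: un- | lock
Each morpheme carries meaning
= 2 morphemes


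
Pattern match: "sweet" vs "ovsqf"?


Pattern of "sweet": [0, 1, 2, 2, 3]
Pattern of "ovsqf": [0, 1, 2, 3, 4]
Patterns do not match
Same pattern = No


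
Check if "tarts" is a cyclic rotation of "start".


Word: "start", Candidate: "tarts"
Method: check if candidate is substring of word+word
"startstart" contains "tarts"? Yes
Is rotation = Yes


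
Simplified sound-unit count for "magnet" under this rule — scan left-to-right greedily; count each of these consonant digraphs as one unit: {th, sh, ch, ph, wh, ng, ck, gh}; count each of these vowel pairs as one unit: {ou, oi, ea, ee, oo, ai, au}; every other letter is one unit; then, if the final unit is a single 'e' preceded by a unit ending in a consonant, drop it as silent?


Word: "magnet" (6 letters)
Left-to-right scan:
  1. 'm' (letter)
  2. 'a' (letter)
  3. 'g' (letter)
  4. 'n' (letter)
  5. 'e' (letter)
  6. 't' (letter)
Units from scan: 6
Sound units = 6 units


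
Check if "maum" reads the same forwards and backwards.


Word: "maum"
Reversed: "muam"
Forward == Backward? maum != muam
Palindrome = No


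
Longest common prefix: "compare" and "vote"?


Word 1: "compare"
Word 2: "vote"
Comparing from start:
  Pos 0: 'c' != 'v' (stop)
LCP = "" (length 0)


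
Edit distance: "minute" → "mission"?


Word 1: "minute" (length 6)
Word 2: "mission" (length 7)
One optimal edit sequence (insert/delete/substitute each cost 1):
  1. keep 'm'
  2. keep 'i'
  3. insert 's'  (+1)
  4. substitute 'n' -> 's'  (+1)
  5. substitute 'u' -> 'i'  (+1)
  6. substitute 't' -> 'o'  (+1)
  7. substitute 'e' -> 'n'  (+1)
Total edit operations: 5
Edit distance = 5


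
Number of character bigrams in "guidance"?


Word: "guidance" (length 8)
Number of 2-grams = length - 2 + 1 = 8 - 2 + 1
= 7


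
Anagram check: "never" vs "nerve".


Word 1: "never" → sorted: eenrv
Word 2: "nerve" → sorted: eenrv
Same letters? eenrv == eenrv
Anagram = Yes


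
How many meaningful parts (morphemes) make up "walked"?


Word: "walked"
Morphemes: walk + -ed
Each morpheme carries meaning
= 2 morphemes


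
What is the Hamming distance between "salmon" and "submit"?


Comparing character by character (same length = 6):
  Pos 0: 's' vs 's' =
  Pos 1: 'a' vs 'u' !=
  Pos 2: 'l' vs 'b' !=
  Pos 3: 'm' vs 'm' =
  Pos 4: 'o' vs 'i' !=
  Pos 5: 'n' vs 't' !=
Hamming distance = 4


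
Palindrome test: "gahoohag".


Word: "gahoohag"
Reversed: "gahoohag"
Forward == Backward? gahoohag == gahoohag
Palindrome = Yes


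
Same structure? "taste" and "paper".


Pattern of "taste": [0, 1, 2, 0, 3]
Pattern of "paper": [0, 1, 0, 2, 3]
Patterns do not match
Same pattern = No


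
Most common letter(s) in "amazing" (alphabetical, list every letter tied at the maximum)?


Word: "amazing"
Letter counts:
  'a': 2
  'g': 1
  'i': 1
  'm': 1
  'n': 1
  'z': 1
Maximum count = 2
Most frequent = 'a' (2 times each)


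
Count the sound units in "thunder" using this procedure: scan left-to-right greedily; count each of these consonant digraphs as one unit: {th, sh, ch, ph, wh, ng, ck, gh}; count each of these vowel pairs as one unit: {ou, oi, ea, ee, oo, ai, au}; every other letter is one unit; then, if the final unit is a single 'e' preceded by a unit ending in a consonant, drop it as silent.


Word: "thunder" (7 letters)
Left-to-right scan:
  [1] 'th' (digraph)
  [2] 'u' (letter)
  [3] 'n' (letter)
  [4] 'd' (letter)
  [5] 'e' (letter)
  [6] 'r' (letter)
Units from scan: 6
Sound units = 6 units


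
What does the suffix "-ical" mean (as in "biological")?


Suffix: -ical
Example: biological = biology + -ical, with a spelling change
Meaning = relating to


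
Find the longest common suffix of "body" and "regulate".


Word 1: "body"
Word 2: "regulate"
Comparing from end:
  Pos -1: 'y' != 'e' (stop)
LCS = "" (length 0)


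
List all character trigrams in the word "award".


Word: "award" (length 5)
Number of trigrams = 5 - 3 + 1 = 3
  Position 0: "awa"
  Position 1: "war"
  Position 2: "ard"
Trigrams = "awa", "war", "ard"


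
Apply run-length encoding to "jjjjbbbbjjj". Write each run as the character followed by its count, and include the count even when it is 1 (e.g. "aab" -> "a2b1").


String: "jjjjbbbbjjj"
Scanning for consecutive runs:
  'j' x 4
  'b' x 4
  'j' x 3
RLE = "j4b4j3"


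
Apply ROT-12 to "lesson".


Word: "lesson"
Shift: 12
Each letter → (letter + shift) mod 26:
  'l' (11) + 12 = 23 → 'x'
  'e' (4) + 12 = 16 → 'q'
  's' (18) + 12 = 4 → 'e'
  's' (18) + 12 = 4 → 'e'
  'o' (14) + 12 = 0 → 'a'
  'n' (13) + 12 = 25 → 'z'
Result = "xqeeaz"


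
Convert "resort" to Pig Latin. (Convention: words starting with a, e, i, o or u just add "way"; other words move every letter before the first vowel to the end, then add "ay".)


Word: "resort"
Starts with consonant(s) → move to end, add 'ay'
Consonant cluster: "r"
Pig Latin = "esortray"


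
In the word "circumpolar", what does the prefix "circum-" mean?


Prefix: circum-
As in: circumpolar -> circum- + polar
Meaning = around


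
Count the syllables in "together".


Word: "together"
Syllable breakdown: to · geth · er
Counting: 3 parts
= 3 syllables


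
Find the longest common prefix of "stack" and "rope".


Word 1: "stack"
Word 2: "rope"
Comparing from start:
  Pos 0: 's' != 'r' (stop)
LCP = "" (length 0)


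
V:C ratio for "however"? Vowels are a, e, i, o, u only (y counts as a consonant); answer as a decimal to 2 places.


Word: "however"
Vowels (a,e,i,o,u): 3
Consonants: 4
Ratio = 3/4
= 0.75


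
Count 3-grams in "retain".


Word: "retain" (length 6)
Number of 3-grams = length - 3 + 1 = 6 - 3 + 1
= 4


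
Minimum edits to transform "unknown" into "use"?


Word 1: "unknown" (length 7)
Word 2: "use" (length 3)
One optimal edit sequence (insert/delete/substitute each cost 1):
  1. keep 'u'
  2. delete 'n'  (+1)
  3. delete 'k'  (+1)
  4. delete 'n'  (+1)
  5. delete 'o'  (+1)
  6. substitute 'w' -> 's'  (+1)
  7. substitute 'n' -> 'e'  (+1)
Total edit operations: 6
Edit distance = 6


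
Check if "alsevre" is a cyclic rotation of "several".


Word: "several", Candidate: "alsevre"
Method: check if candidate is substring of word+word
"severalseveral" contains "alsevre"? No
Is rotation = No


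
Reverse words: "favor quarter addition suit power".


Original: "favor quarter addition suit power"
Words (1..n): favor | quarter | addition | suit | power
Reversed (n..1): power | suit | addition | quarter | favor
Result = "power suit addition quarter favor"


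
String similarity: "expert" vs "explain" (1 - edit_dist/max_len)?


Word 1: "expert" (length 6)
Word 2: "explain" (length 7)
One optimal edit sequence:
  1. keep 'e'
  2. keep 'x'
  3. keep 'p'
  4. insert 'l'  (+1)
  5. substitute 'e' -> 'a'  (+1)
  6. substitute 'r' -> 'i'  (+1)
  7. substitute 't' -> 'n'  (+1)
Edit distance = 4
Max length = max(6, 7) = 7
Similarity = 1 - 4/7
= 0.4286


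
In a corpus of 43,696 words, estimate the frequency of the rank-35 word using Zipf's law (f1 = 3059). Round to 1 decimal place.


Zipf's law: f(r) = f(1) / r
f(1) = 3059
f(35) = 3059 / 35
= 87.4 occurrences


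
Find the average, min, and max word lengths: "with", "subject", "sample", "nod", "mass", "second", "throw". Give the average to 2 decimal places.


Lengths: "with"=4, "subject"=7, "sample"=6, "nod"=3, "mass"=4, "second"=6, "throw"=5
Sum = 35, Count = 7
Average = 35/7 = 5.00
= avg=5.00, min=3, max=7


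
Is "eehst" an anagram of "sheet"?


Word 1: "sheet" → sorted: eehst
Word 2: "eehst" → sorted: eehst
Same letters? eehst == eehst
Anagram = Yes


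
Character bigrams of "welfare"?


Word: "welfare" (length 7)
Number of bigrams = 7 - 2 + 1 = 6
  Position 0: "we"
  Position 1: "el"
  Position 2: "lf"
  Position 3: "fa"
  Position 4: "ar"
  Position 5: "re"
Bigrams = "we", "el", "lf", "fa", "ar", "re"


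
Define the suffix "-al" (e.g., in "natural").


Suffix: -al
Example: natural (nature + -al, with a spelling change)
Meaning = relating to


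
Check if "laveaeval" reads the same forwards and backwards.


Word: "laveaeval"
Reversed: "laveaeval"
Forward == Backward? laveaeval == laveaeval
Palindrome = Yes


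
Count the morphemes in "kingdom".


Word: "kingdom"
Morphemes: king | -dom
Each morpheme carries meaning
= 2 morphemes


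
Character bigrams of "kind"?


Word: "kind" (length 4)
Number of bigrams = 4 - 2 + 1 = 3
  Position 0: "ki"
  Position 1: "in"
  Position 2: "nd"
Bigrams = "ki", "in", "nd"


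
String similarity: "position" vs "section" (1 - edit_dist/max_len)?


Word 1: "position" (length 8)
Word 2: "section" (length 7)
One optimal edit sequence:
  1. delete 'p'  (+1)
  2. substitute 'o' -> 's'  (+1)
  3. substitute 's' -> 'e'  (+1)
  4. substitute 'i' -> 'c'  (+1)
  5. keep 't'
  6. keep 'i'
  7. keep 'o'
  8. keep 'n'
Edit distance = 4
Max length = max(8, 7) = 8
Similarity = 1 - 4/8
= 0.5000


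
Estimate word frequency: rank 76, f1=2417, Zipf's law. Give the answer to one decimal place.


Zipf's law: f(r) = f(1) / r
f(1) = 2417
f(76) = 2417 / 76
= 31.8 occurrences


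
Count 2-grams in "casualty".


Word: "casualty" (length 8)
Number of 2-grams = length - 2 + 1 = 8 - 2 + 1
= 7


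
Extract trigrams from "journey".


Word: "journey" (length 7)
Number of trigrams = 7 - 3 + 1 = 5
  Position 0: "jou"
  Position 1: "our"
  Position 2: "urn"
  Position 3: "rne"
  Position 4: "ney"
Trigrams = "jou", "our", "urn", "rne", "ney"


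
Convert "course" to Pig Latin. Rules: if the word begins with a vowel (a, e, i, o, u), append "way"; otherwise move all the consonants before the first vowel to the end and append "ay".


Word: "course"
Starts with consonant(s) → move to end, add 'ay'
Consonant cluster: "c"
Pig Latin = "oursecay"


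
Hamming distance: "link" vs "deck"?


Comparing character by character (same length = 4):
  Pos 0: 'l' vs 'd' !=
  Pos 1: 'i' vs 'e' !=
  Pos 2: 'n' vs 'c' !=
  Pos 3: 'k' vs 'k' =
Hamming distance = 3


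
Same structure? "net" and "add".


Pattern of "net": [0, 1, 2]
Pattern of "add": [0, 1, 1]
Patterns do not match
Same pattern = No


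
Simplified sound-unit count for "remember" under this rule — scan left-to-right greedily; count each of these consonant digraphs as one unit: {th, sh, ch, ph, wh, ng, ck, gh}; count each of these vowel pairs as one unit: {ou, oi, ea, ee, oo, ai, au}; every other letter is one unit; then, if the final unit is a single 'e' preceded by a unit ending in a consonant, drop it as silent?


Word: "remember" (8 letters)
Left-to-right scan:
  [1] 'r' (letter)
  [2] 'e' (letter)
  [3] 'm' (letter)
  [4] 'e' (letter)
  [5] 'm' (letter)
  [6] 'b' (letter)
  [7] 'e' (letter)
  [8] 'r' (letter)
Units from scan: 8
Sound units = 8 units


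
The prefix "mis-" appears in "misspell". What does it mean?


Prefix: mis-
Example: misspell (mis- + spell)
Meaning = wrongly


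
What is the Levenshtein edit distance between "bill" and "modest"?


Word 1: "bill" (length 4)
Word 2: "modest" (length 6)
One optimal edit sequence (insert/delete/substitute each cost 1):
  1. insert 'm'  (+1)
  2. insert 'o'  (+1)
  3. substitute 'b' -> 'd'  (+1)
  4. substitute 'i' -> 'e'  (+1)
  5. substitute 'l' -> 's'  (+1)
  6. substitute 'l' -> 't'  (+1)
Total edit operations: 6
Edit distance = 6


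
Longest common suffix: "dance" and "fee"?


Word 1: "dance"
Word 2: "fee"
Comparing from end:
  Pos -1: 'e' == 'e'
  Pos -2: 'c' != 'e' (stop)
LCS = "e" (length 1)


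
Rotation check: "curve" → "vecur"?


Word: "curve", Candidate: "vecur"
Method: check if candidate is substring of word+word
"curvecurve" contains "vecur"? Yes
Is rotation = Yes


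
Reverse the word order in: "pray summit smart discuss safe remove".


Original: "pray summit smart discuss safe remove"
Words (1..n): pray | summit | smart | discuss | safe | remove
Reversed (n..1): remove | safe | discuss | smart | summit | pray
Result = "remove safe discuss smart summit pray"


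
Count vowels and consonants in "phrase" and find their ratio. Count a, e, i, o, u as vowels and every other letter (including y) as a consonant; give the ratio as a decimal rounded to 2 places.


Word: "phrase"
Vowels (a,e,i,o,u): 2
Consonants: 4
Ratio = 2/4
= 0.50


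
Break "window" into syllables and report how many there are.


Word: "window"
Syllable breakdown: win-dow
Counting: 2 parts
= 2 syllables


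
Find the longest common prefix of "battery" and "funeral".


Word 1: "battery"
Word 2: "funeral"
Comparing from start:
  Pos 0: 'b' != 'f' (stop)
LCP = "" (length 0)


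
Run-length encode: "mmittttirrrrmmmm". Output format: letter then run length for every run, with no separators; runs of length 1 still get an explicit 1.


String: "mmittttirrrrmmmm"
Scanning for consecutive runs:
  'm' x 2
  'i' x 1
  't' x 4
  'i' x 1
  'r' x 4
  'm' x 4
RLE = "m2i1t4i1r4m4"


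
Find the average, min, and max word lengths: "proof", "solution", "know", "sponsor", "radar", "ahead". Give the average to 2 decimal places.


Lengths: "proof"=5, "solution"=8, "know"=4, "sponsor"=7, "radar"=5, "ahead"=5
Sum = 34, Count = 6
Average = 34/6 = 5.67
= avg=5.67, min=4, max=8


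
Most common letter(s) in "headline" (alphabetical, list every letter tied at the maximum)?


Word: "headline"
Letter counts:
  'a': 1
  'd': 1
  'e': 2
  'h': 1
  'i': 1
  'l': 1
  'n': 1
Maximum count = 2
Most frequent = 'e' (2 times each)


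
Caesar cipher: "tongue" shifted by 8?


Word: "tongue"
Shift: 8
Each letter → (letter + shift) mod 26:
  't' (19) + 8 = 1 → 'b'
  'o' (14) + 8 = 22 → 'w'
  'n' (13) + 8 = 21 → 'v'
  'g' (6) + 8 = 14 → 'o'
  'u' (20) + 8 = 2 → 'c'
  'e' (4) + 8 = 12 → 'm'
Result = "bwvocm"


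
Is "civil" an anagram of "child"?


Word 1: "child" → sorted: cdhil
Word 2: "civil" → sorted: ciilv
Same letters? cdhil != ciilv
Anagram = No


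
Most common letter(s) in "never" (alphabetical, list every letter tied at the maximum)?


Word: "never"
Letter counts:
  'e': 2
  'n': 1
  'r': 1
  'v': 1
Maximum count = 2
Most frequent = 'e' (2 times each)


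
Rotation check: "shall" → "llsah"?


Word: "shall", Candidate: "llsah"
Method: check if candidate is substring of word+word
"shallshall" contains "llsah"? No
Is rotation = No


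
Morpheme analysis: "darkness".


Word: "darkness"
Morphemes: dark / -ness
Each morpheme carries meaning
= 2 morphemes


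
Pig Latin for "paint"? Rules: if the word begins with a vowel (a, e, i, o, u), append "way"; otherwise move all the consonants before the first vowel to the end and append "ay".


Word: "paint"
Starts with consonant(s) → move to end, add 'ay'
Consonant cluster: "p"
Pig Latin = "aintpay"


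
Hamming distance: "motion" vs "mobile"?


Comparing character by character (same length = 6):
  Pos 0: 'm' vs 'm' =
  Pos 1: 'o' vs 'o' =
  Pos 2: 't' vs 'b' !=
  Pos 3: 'i' vs 'i' =
  Pos 4: 'o' vs 'l' !=
  Pos 5: 'n' vs 'e' !=
Hamming distance = 3


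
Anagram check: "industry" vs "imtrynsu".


Word 1: "industry" → sorted: dinrstuy
Word 2: "imtrynsu" → sorted: imnrstuy
Same letters? dinrstuy != imnrstuy
Anagram = No


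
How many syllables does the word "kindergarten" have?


Word: "kindergarten"
Syllable breakdown: kin · der · gar · ten
Counting: 4 parts
= 4 syllables


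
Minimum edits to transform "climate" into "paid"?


Word 1: "climate" (length 7)
Word 2: "paid" (length 4)
One optimal edit sequence (insert/delete/substitute each cost 1):
  1. delete 'c'  (+1)
  2. delete 'l'  (+1)
  3. delete 'i'  (+1)
  4. substitute 'm' -> 'p'  (+1)
  5. keep 'a'
  6. substitute 't' -> 'i'  (+1)
  7. substitute 'e' -> 'd'  (+1)
Total edit operations: 6
Edit distance = 6


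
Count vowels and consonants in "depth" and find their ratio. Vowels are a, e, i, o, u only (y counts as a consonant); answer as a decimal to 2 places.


Word: "depth"
Vowels (a,e,i,o,u): 1
Consonants: 4
Ratio = 1/4
= 0.25


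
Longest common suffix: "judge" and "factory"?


Word 1: "judge"
Word 2: "factory"
Comparing from end:
  Pos -1: 'e' != 'y' (stop)
LCS = "" (length 0)


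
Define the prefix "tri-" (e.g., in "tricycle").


Prefix: tri-
Example: tricycle (tri- + cycle)
Meaning = three


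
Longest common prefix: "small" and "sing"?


Word 1: "small"
Word 2: "sing"
Comparing from start:
  Pos 0: 's' == 's'
  Pos 1: 'm' != 'i' (stop)
LCP = "s" (length 1)


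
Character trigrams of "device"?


Word: "device" (length 6)
Number of trigrams = 6 - 3 + 1 = 4
  Position 0: "dev"
  Position 1: "evi"
  Position 2: "vic"
  Position 3: "ice"
Trigrams = "dev", "evi", "vic", "ice"


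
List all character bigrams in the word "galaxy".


Word: "galaxy" (length 6)
Number of bigrams = 6 - 2 + 1 = 5
  Position 0: "ga"
  Position 1: "al"
  Position 2: "la"
  Position 3: "ax"
  Position 4: "xy"
Bigrams = "ga", "al", "la", "ax", "xy"


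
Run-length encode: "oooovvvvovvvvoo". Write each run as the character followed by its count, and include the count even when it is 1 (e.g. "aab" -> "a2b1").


String: "oooovvvvovvvvoo"
Scanning for consecutive runs:
  'o' x 4
  'v' x 4
  'o' x 1
  'v' x 4
  'o' x 2
RLE = "o4v4o1v4o2"


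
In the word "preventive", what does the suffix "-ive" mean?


Suffix: -ive
Example: preventive (prevent + -ive)
Meaning = tending to


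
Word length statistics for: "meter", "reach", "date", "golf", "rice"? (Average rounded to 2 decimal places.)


Lengths: "meter"=5, "reach"=5, "date"=4, "golf"=4, "rice"=4
Sum = 22, Count = 5
Average = 22/5 = 4.40
= avg=4.40, min=4, max=5


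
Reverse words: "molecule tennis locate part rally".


Original: "molecule tennis locate part rally"
Words (1..n): molecule | tennis | locate | part | rally
Reversed (n..1): rally | part | locate | tennis | molecule
Result = "rally part locate tennis molecule"


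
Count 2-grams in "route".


Word: "route" (length 5)
Number of 2-grams = length - 2 + 1 = 5 - 2 + 1
= 4


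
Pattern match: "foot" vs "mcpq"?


Pattern of "foot": [0, 1, 1, 2]
Pattern of "mcpq": [0, 1, 2, 3]
Patterns do not match
Same pattern = No


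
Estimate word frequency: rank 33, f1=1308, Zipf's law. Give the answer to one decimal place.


Zipf's law: f(r) = f(1) / r
f(1) = 1308
f(33) = 1308 / 33
= 39.6 occurrences


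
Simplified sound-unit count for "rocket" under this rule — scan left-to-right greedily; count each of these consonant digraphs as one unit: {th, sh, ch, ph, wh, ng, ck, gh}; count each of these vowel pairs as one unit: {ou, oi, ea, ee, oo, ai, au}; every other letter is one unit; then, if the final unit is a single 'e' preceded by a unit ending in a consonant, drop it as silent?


Word: "rocket" (6 letters)
Left-to-right scan:
  [1] 'r' (letter)
  [2] 'o' (letter)
  [3] 'ck' (digraph)
  [4] 'e' (letter)
  [5] 't' (letter)
Units from scan: 5
Sound units = 5 units


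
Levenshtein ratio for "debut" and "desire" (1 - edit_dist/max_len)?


Word 1: "debut" (length 5)
Word 2: "desire" (length 6)
One optimal edit sequence:
  1. keep 'd'
  2. keep 'e'
  3. insert 's'  (+1)
  4. substitute 'b' -> 'i'  (+1)
  5. substitute 'u' -> 'r'  (+1)
  6. substitute 't' -> 'e'  (+1)
Edit distance = 4
Max length = max(5, 6) = 6
Similarity = 1 - 4/6
= 0.3333


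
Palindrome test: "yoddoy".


Word: "yoddoy"
Reversed: "yoddoy"
Forward == Backward? yoddoy == yoddoy
Palindrome = Yes


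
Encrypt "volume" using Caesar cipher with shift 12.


Word: "volume"
Shift: 12
Each letter → (letter + shift) mod 26:
  'v' (21) + 12 = 7 → 'h'
  'o' (14) + 12 = 0 → 'a'
  'l' (11) + 12 = 23 → 'x'
  'u' (20) + 12 = 6 → 'g'
  'm' (12) + 12 = 24 → 'y'
  'e' (4) + 12 = 16 → 'q'
Result = "haxgyq"


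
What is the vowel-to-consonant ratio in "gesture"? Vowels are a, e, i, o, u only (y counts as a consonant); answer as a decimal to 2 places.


Word: "gesture"
Vowels (a,e,i,o,u): 3
Consonants: 4
Ratio = 3/4
= 0.75


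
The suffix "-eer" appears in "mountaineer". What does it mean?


Suffix: -eer
Example: mountaineer (mountain + -eer)
Meaning = one who is concerned with


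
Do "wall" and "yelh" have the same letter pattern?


Pattern of "wall": [0, 1, 2, 2]
Pattern of "yelh": [0, 1, 2, 3]
Patterns do not match
Same pattern = No


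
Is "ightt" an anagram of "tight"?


Word 1: "tight" → sorted: ghitt
Word 2: "ightt" → sorted: ghitt
Same letters? ghitt == ghitt
Anagram = Yes


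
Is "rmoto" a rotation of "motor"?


Word: "motor", Candidate: "rmoto"
Method: check if candidate is substring of word+word
"motormotor" contains "rmoto"? Yes
Is rotation = Yes


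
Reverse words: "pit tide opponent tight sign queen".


Original: "pit tide opponent tight sign queen"
Words (1..n): pit | tide | opponent | tight | sign | queen
Reversed (n..1): queen | sign | tight | opponent | tide | pit
Result = "queen sign tight opponent tide pit"


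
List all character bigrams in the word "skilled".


Word: "skilled" (length 7)
Number of bigrams = 7 - 2 + 1 = 6
  Position 0: "sk"
  Position 1: "ki"
  Position 2: "il"
  Position 3: "ll"
  Position 4: "le"
  Position 5: "ed"
Bigrams = "sk", "ki", "il", "ll", "le", "ed"


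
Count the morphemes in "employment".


Word: "employment"
Morphemes: employ | -ment
Each morpheme carries meaning
= 2 morphemes


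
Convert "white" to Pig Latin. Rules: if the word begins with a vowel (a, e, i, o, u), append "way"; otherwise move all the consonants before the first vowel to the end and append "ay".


Word: "white"
Starts with consonant(s) → move to end, add 'ay'
Consonant cluster: "wh"
Pig Latin = "itewhay"


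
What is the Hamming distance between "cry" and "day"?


Comparing character by character (same length = 3):
  Pos 0: 'c' vs 'd' !=
  Pos 1: 'r' vs 'a' !=
  Pos 2: 'y' vs 'y' =
Hamming distance = 2


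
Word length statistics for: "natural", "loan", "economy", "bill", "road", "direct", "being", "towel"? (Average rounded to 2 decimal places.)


Lengths: "natural"=7, "loan"=4, "economy"=7, "bill"=4, "road"=4, "direct"=6, "being"=5, "towel"=5
Sum = 42, Count = 8
Average = 42/8 = 5.25
= avg=5.25, min=4, max=7


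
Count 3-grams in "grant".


Word: "grant" (length 5)
Number of 3-grams = length - 3 + 1 = 5 - 3 + 1
= 3


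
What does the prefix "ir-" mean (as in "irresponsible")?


Prefix: ir-
As in: irresponsible -> ir- + responsible
Meaning = not


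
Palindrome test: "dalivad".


Word: "dalivad"
Reversed: "davilad"
Forward == Backward? dalivad != davilad
Palindrome = No


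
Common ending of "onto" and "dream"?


Word 1: "onto"
Word 2: "dream"
Comparing from end:
  Pos -1: 'o' != 'm' (stop)
LCS = "" (length 0)


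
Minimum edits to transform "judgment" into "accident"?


Word 1: "judgment" (length 8)
Word 2: "accident" (length 8)
One optimal edit sequence (insert/delete/substitute each cost 1):
  1. substitute 'j' -> 'a'  (+1)
  2. substitute 'u' -> 'c'  (+1)
  3. substitute 'd' -> 'c'  (+1)
  4. substitute 'g' -> 'i'  (+1)
  5. substitute 'm' -> 'd'  (+1)
  6. keep 'e'
  7. keep 'n'
  8. keep 't'
Total edit operations: 5
Edit distance = 5


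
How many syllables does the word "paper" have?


Word: "paper"
Syllable breakdown: pa-per
Counting: 2 parts
= 2 syllables


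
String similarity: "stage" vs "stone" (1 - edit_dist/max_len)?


Word 1: "stage" (length 5)
Word 2: "stone" (length 5)
One optimal edit sequence:
  1. keep 's'
  2. keep 't'
  3. substitute 'a' -> 'o'  (+1)
  4. substitute 'g' -> 'n'  (+1)
  5. keep 'e'
Edit distance = 2
Max length = max(5, 5) = 5
Similarity = 1 - 2/5
= 0.6000


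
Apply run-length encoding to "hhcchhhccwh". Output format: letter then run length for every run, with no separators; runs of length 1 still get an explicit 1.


String: "hhcchhhccwh"
Scanning for consecutive runs:
  'h' x 2
  'c' x 2
  'h' x 3
  'c' x 2
  'w' x 1
  'h' x 1
RLE = "h2c2h3c2w1h1"


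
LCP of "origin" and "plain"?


Word 1: "origin"
Word 2: "plain"
Comparing from start:
  Pos 0: 'o' != 'p' (stop)
LCP = "" (length 0)


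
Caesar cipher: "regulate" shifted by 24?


Word: "regulate"
Shift: 24
Each letter → (letter + shift) mod 26:
  'r' (17) + 24 = 15 → 'p'
  'e' (4) + 24 = 2 → 'c'
  'g' (6) + 24 = 4 → 'e'
  'u' (20) + 24 = 18 → 's'
  'l' (11) + 24 = 9 → 'j'
  'a' (0) + 24 = 24 → 'y'
  't' (19) + 24 = 17 → 'r'
  'e' (4) + 24 = 2 → 'c'
Result = "pcesjyrc"


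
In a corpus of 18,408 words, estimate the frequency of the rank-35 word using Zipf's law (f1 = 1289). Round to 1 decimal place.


Zipf's law: f(r) = f(1) / r
f(1) = 1289
f(35) = 1289 / 35
= 36.8 occurrences


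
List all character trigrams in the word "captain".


Word: "captain" (length 7)
Number of trigrams = 7 - 3 + 1 = 5
  Position 0: "cap"
  Position 1: "apt"
  Position 2: "pta"
  Position 3: "tai"
  Position 4: "ain"
Trigrams = "cap", "apt", "pta", "tai", "ain"
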